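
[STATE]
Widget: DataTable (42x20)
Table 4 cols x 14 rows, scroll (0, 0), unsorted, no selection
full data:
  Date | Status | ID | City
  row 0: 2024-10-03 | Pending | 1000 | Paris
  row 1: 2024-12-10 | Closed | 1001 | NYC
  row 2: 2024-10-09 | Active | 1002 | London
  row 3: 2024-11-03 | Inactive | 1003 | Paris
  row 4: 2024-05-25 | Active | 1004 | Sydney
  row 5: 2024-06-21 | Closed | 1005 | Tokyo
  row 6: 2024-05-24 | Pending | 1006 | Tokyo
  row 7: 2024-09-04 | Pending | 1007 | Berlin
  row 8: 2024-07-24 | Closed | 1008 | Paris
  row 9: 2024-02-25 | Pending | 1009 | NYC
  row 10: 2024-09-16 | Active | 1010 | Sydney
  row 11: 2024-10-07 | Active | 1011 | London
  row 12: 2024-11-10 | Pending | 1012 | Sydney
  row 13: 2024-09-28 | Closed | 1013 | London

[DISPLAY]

Date      │Status  │ID  │City             
──────────┼────────┼────┼──────           
2024-10-03│Pending │1000│Paris            
2024-12-10│Closed  │1001│NYC              
2024-10-09│Active  │1002│London           
2024-11-03│Inactive│1003│Paris            
2024-05-25│Active  │1004│Sydney           
2024-06-21│Closed  │1005│Tokyo            
2024-05-24│Pending │1006│Tokyo            
2024-09-04│Pending │1007│Berlin           
2024-07-24│Closed  │1008│Paris            
2024-02-25│Pending │1009│NYC              
2024-09-16│Active  │1010│Sydney           
2024-10-07│Active  │1011│London           
2024-11-10│Pending │1012│Sydney           
2024-09-28│Closed  │1013│London           
                                          
                                          
                                          
                                          


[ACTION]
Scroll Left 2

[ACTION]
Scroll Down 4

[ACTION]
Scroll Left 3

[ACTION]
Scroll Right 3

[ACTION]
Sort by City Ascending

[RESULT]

Date      │Status  │ID  │City ▲           
──────────┼────────┼────┼──────           
2024-09-04│Pending │1007│Berlin           
2024-10-09│Active  │1002│London           
2024-10-07│Active  │1011│London           
2024-09-28│Closed  │1013│London           
2024-12-10│Closed  │1001│NYC              
2024-02-25│Pending │1009│NYC              
2024-10-03│Pending │1000│Paris            
2024-11-03│Inactive│1003│Paris            
2024-07-24│Closed  │1008│Paris            
2024-05-25│Active  │1004│Sydney           
2024-09-16│Active  │1010│Sydney           
2024-11-10│Pending │1012│Sydney           
2024-06-21│Closed  │1005│Tokyo            
2024-05-24│Pending │1006│Tokyo            
                                          
                                          
                                          
                                          


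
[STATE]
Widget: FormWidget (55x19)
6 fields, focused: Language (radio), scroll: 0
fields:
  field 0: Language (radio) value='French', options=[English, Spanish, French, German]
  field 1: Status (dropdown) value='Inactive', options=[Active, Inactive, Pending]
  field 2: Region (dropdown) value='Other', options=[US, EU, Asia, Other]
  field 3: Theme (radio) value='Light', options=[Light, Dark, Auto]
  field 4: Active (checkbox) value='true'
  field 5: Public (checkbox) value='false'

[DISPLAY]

> Language:   ( ) English  ( ) Spanish  (●) French  ( )
  Status:     [Inactive                              ▼]
  Region:     [Other                                 ▼]
  Theme:      (●) Light  ( ) Dark  ( ) Auto            
  Active:     [x]                                      
  Public:     [ ]                                      
                                                       
                                                       
                                                       
                                                       
                                                       
                                                       
                                                       
                                                       
                                                       
                                                       
                                                       
                                                       
                                                       


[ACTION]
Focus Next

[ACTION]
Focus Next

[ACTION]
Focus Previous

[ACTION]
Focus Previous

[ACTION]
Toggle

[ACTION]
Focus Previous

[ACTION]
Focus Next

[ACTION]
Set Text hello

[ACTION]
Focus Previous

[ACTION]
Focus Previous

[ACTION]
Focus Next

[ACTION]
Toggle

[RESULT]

  Language:   ( ) English  ( ) Spanish  (●) French  ( )
  Status:     [Inactive                              ▼]
  Region:     [Other                                 ▼]
  Theme:      (●) Light  ( ) Dark  ( ) Auto            
  Active:     [x]                                      
> Public:     [x]                                      
                                                       
                                                       
                                                       
                                                       
                                                       
                                                       
                                                       
                                                       
                                                       
                                                       
                                                       
                                                       
                                                       


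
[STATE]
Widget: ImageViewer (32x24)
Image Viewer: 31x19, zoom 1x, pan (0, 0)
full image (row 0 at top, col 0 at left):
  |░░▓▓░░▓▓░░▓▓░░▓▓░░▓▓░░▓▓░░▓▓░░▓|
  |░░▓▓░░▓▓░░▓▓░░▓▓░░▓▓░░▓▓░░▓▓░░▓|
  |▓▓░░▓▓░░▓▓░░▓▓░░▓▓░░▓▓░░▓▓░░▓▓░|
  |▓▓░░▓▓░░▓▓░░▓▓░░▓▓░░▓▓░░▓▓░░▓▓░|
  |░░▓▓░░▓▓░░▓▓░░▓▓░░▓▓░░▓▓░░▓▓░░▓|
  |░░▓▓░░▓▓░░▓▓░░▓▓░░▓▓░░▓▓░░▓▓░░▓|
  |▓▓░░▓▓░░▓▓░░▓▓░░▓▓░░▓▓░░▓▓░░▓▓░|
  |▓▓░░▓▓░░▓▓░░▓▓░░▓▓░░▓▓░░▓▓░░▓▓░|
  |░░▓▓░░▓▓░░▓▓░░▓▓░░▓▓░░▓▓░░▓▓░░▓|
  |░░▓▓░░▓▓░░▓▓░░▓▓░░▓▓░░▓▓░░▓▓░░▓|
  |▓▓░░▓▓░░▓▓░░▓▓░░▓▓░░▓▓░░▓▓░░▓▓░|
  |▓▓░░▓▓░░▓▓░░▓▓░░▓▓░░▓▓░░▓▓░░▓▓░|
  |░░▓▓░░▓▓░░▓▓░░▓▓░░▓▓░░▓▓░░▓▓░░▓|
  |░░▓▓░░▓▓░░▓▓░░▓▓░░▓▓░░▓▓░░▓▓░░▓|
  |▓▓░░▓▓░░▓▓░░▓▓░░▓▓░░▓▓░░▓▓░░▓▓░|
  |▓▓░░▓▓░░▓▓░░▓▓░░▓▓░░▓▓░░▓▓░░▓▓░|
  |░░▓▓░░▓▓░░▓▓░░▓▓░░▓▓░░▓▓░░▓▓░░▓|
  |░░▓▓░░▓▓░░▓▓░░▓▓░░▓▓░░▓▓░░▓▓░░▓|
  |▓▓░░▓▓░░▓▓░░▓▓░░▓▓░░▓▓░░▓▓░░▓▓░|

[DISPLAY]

░░▓▓░░▓▓░░▓▓░░▓▓░░▓▓░░▓▓░░▓▓░░▓ 
░░▓▓░░▓▓░░▓▓░░▓▓░░▓▓░░▓▓░░▓▓░░▓ 
▓▓░░▓▓░░▓▓░░▓▓░░▓▓░░▓▓░░▓▓░░▓▓░ 
▓▓░░▓▓░░▓▓░░▓▓░░▓▓░░▓▓░░▓▓░░▓▓░ 
░░▓▓░░▓▓░░▓▓░░▓▓░░▓▓░░▓▓░░▓▓░░▓ 
░░▓▓░░▓▓░░▓▓░░▓▓░░▓▓░░▓▓░░▓▓░░▓ 
▓▓░░▓▓░░▓▓░░▓▓░░▓▓░░▓▓░░▓▓░░▓▓░ 
▓▓░░▓▓░░▓▓░░▓▓░░▓▓░░▓▓░░▓▓░░▓▓░ 
░░▓▓░░▓▓░░▓▓░░▓▓░░▓▓░░▓▓░░▓▓░░▓ 
░░▓▓░░▓▓░░▓▓░░▓▓░░▓▓░░▓▓░░▓▓░░▓ 
▓▓░░▓▓░░▓▓░░▓▓░░▓▓░░▓▓░░▓▓░░▓▓░ 
▓▓░░▓▓░░▓▓░░▓▓░░▓▓░░▓▓░░▓▓░░▓▓░ 
░░▓▓░░▓▓░░▓▓░░▓▓░░▓▓░░▓▓░░▓▓░░▓ 
░░▓▓░░▓▓░░▓▓░░▓▓░░▓▓░░▓▓░░▓▓░░▓ 
▓▓░░▓▓░░▓▓░░▓▓░░▓▓░░▓▓░░▓▓░░▓▓░ 
▓▓░░▓▓░░▓▓░░▓▓░░▓▓░░▓▓░░▓▓░░▓▓░ 
░░▓▓░░▓▓░░▓▓░░▓▓░░▓▓░░▓▓░░▓▓░░▓ 
░░▓▓░░▓▓░░▓▓░░▓▓░░▓▓░░▓▓░░▓▓░░▓ 
▓▓░░▓▓░░▓▓░░▓▓░░▓▓░░▓▓░░▓▓░░▓▓░ 
                                
                                
                                
                                
                                


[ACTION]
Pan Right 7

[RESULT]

▓░░▓▓░░▓▓░░▓▓░░▓▓░░▓▓░░▓        
▓░░▓▓░░▓▓░░▓▓░░▓▓░░▓▓░░▓        
░▓▓░░▓▓░░▓▓░░▓▓░░▓▓░░▓▓░        
░▓▓░░▓▓░░▓▓░░▓▓░░▓▓░░▓▓░        
▓░░▓▓░░▓▓░░▓▓░░▓▓░░▓▓░░▓        
▓░░▓▓░░▓▓░░▓▓░░▓▓░░▓▓░░▓        
░▓▓░░▓▓░░▓▓░░▓▓░░▓▓░░▓▓░        
░▓▓░░▓▓░░▓▓░░▓▓░░▓▓░░▓▓░        
▓░░▓▓░░▓▓░░▓▓░░▓▓░░▓▓░░▓        
▓░░▓▓░░▓▓░░▓▓░░▓▓░░▓▓░░▓        
░▓▓░░▓▓░░▓▓░░▓▓░░▓▓░░▓▓░        
░▓▓░░▓▓░░▓▓░░▓▓░░▓▓░░▓▓░        
▓░░▓▓░░▓▓░░▓▓░░▓▓░░▓▓░░▓        
▓░░▓▓░░▓▓░░▓▓░░▓▓░░▓▓░░▓        
░▓▓░░▓▓░░▓▓░░▓▓░░▓▓░░▓▓░        
░▓▓░░▓▓░░▓▓░░▓▓░░▓▓░░▓▓░        
▓░░▓▓░░▓▓░░▓▓░░▓▓░░▓▓░░▓        
▓░░▓▓░░▓▓░░▓▓░░▓▓░░▓▓░░▓        
░▓▓░░▓▓░░▓▓░░▓▓░░▓▓░░▓▓░        
                                
                                
                                
                                
                                


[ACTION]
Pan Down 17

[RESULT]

▓░░▓▓░░▓▓░░▓▓░░▓▓░░▓▓░░▓        
░▓▓░░▓▓░░▓▓░░▓▓░░▓▓░░▓▓░        
                                
                                
                                
                                
                                
                                
                                
                                
                                
                                
                                
                                
                                
                                
                                
                                
                                
                                
                                
                                
                                
                                


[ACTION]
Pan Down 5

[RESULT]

                                
                                
                                
                                
                                
                                
                                
                                
                                
                                
                                
                                
                                
                                
                                
                                
                                
                                
                                
                                
                                
                                
                                
                                


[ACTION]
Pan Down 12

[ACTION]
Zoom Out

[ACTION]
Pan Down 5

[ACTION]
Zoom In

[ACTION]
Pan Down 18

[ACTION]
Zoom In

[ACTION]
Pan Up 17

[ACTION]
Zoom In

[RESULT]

▓░░░░░░░░▓▓▓▓▓▓▓▓░░░░░░░░▓▓▓▓▓▓▓
▓░░░░░░░░▓▓▓▓▓▓▓▓░░░░░░░░▓▓▓▓▓▓▓
▓░░░░░░░░▓▓▓▓▓▓▓▓░░░░░░░░▓▓▓▓▓▓▓
▓░░░░░░░░▓▓▓▓▓▓▓▓░░░░░░░░▓▓▓▓▓▓▓
▓░░░░░░░░▓▓▓▓▓▓▓▓░░░░░░░░▓▓▓▓▓▓▓
▓░░░░░░░░▓▓▓▓▓▓▓▓░░░░░░░░▓▓▓▓▓▓▓
▓░░░░░░░░▓▓▓▓▓▓▓▓░░░░░░░░▓▓▓▓▓▓▓
▓░░░░░░░░▓▓▓▓▓▓▓▓░░░░░░░░▓▓▓▓▓▓▓
░▓▓▓▓▓▓▓▓░░░░░░░░▓▓▓▓▓▓▓▓░░░░░░░
░▓▓▓▓▓▓▓▓░░░░░░░░▓▓▓▓▓▓▓▓░░░░░░░
░▓▓▓▓▓▓▓▓░░░░░░░░▓▓▓▓▓▓▓▓░░░░░░░
░▓▓▓▓▓▓▓▓░░░░░░░░▓▓▓▓▓▓▓▓░░░░░░░
░▓▓▓▓▓▓▓▓░░░░░░░░▓▓▓▓▓▓▓▓░░░░░░░
░▓▓▓▓▓▓▓▓░░░░░░░░▓▓▓▓▓▓▓▓░░░░░░░
░▓▓▓▓▓▓▓▓░░░░░░░░▓▓▓▓▓▓▓▓░░░░░░░
░▓▓▓▓▓▓▓▓░░░░░░░░▓▓▓▓▓▓▓▓░░░░░░░
▓░░░░░░░░▓▓▓▓▓▓▓▓░░░░░░░░▓▓▓▓▓▓▓
▓░░░░░░░░▓▓▓▓▓▓▓▓░░░░░░░░▓▓▓▓▓▓▓
▓░░░░░░░░▓▓▓▓▓▓▓▓░░░░░░░░▓▓▓▓▓▓▓
▓░░░░░░░░▓▓▓▓▓▓▓▓░░░░░░░░▓▓▓▓▓▓▓
▓░░░░░░░░▓▓▓▓▓▓▓▓░░░░░░░░▓▓▓▓▓▓▓
▓░░░░░░░░▓▓▓▓▓▓▓▓░░░░░░░░▓▓▓▓▓▓▓
▓░░░░░░░░▓▓▓▓▓▓▓▓░░░░░░░░▓▓▓▓▓▓▓
▓░░░░░░░░▓▓▓▓▓▓▓▓░░░░░░░░▓▓▓▓▓▓▓


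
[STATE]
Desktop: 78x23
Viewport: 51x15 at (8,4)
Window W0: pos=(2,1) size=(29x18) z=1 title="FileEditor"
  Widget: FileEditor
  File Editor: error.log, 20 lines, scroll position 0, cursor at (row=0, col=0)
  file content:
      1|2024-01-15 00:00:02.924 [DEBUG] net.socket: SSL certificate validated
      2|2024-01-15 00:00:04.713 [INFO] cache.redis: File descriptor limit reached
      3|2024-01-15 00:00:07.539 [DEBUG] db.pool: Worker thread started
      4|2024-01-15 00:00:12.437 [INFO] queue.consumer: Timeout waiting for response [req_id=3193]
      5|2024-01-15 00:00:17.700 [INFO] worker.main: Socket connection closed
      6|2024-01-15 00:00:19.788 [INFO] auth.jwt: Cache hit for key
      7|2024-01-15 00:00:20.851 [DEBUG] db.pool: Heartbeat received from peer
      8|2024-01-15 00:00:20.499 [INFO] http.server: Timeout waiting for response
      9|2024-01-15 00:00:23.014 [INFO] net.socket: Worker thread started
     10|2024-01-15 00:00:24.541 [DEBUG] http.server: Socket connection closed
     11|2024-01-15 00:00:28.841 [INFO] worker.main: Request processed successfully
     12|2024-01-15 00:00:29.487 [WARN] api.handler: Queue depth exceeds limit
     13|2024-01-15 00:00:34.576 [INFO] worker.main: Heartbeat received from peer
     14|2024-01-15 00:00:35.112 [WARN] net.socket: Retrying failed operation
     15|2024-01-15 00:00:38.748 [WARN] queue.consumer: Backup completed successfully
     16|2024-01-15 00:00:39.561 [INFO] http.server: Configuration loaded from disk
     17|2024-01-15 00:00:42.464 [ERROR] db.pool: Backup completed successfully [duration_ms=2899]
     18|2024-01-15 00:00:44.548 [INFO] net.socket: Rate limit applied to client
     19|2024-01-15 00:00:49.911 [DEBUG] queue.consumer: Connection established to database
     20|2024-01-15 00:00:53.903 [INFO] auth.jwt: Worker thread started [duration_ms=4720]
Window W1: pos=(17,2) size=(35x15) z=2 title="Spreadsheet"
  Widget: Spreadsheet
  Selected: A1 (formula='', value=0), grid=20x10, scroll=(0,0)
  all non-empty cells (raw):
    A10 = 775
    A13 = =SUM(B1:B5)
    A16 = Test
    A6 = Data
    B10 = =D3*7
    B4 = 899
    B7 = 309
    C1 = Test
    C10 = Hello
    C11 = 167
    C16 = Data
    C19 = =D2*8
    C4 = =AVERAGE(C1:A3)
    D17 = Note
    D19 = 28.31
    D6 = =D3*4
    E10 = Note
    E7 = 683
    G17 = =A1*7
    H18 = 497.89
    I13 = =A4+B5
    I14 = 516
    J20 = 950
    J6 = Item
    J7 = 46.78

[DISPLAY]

01-15 00:┠─────────────────────────────────┨       
01-15 00:┃A1:                              ┃       
01-15 00:┃       A       B       C       D ┃       
01-15 00:┃---------------------------------┃       
01-15 00:┃  1      [0]       0Test         ┃       
01-15 00:┃  2        0       0       0     ┃       
01-15 00:┃  3        0       0       0     ┃       
01-15 00:┃  4        0     899       0     ┃       
01-15 00:┃  5        0       0       0     ┃       
01-15 00:┃  6 Data           0       0     ┃       
01-15 00:┃  7        0     309       0     ┃       
01-15 00:┃  8        0       0       0     ┃       
01-15 00:┗━━━━━━━━━━━━━━━━━━━━━━━━━━━━━━━━━┛       
01-15 00:00:35.112 [W▼┃                            
━━━━━━━━━━━━━━━━━━━━━━┛                            


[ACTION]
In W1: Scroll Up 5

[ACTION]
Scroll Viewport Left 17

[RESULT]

  ┃█024-01-15 00:┠─────────────────────────────────
  ┃2024-01-15 00:┃A1:                              
  ┃2024-01-15 00:┃       A       B       C       D 
  ┃2024-01-15 00:┃---------------------------------
  ┃2024-01-15 00:┃  1      [0]       0Test         
  ┃2024-01-15 00:┃  2        0       0       0     
  ┃2024-01-15 00:┃  3        0       0       0     
  ┃2024-01-15 00:┃  4        0     899       0     
  ┃2024-01-15 00:┃  5        0       0       0     
  ┃2024-01-15 00:┃  6 Data           0       0     
  ┃2024-01-15 00:┃  7        0     309       0     
  ┃2024-01-15 00:┃  8        0       0       0     
  ┃2024-01-15 00:┗━━━━━━━━━━━━━━━━━━━━━━━━━━━━━━━━━
  ┃2024-01-15 00:00:35.112 [W▼┃                    
  ┗━━━━━━━━━━━━━━━━━━━━━━━━━━━┛                    


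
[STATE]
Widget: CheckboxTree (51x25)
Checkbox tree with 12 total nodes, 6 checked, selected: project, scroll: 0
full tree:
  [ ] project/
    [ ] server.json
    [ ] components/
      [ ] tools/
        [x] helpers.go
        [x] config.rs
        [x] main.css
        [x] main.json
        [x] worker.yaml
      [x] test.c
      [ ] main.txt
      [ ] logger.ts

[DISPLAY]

>[-] project/                                      
   [ ] server.json                                 
   [-] components/                                 
     [x] tools/                                    
       [x] helpers.go                              
       [x] config.rs                               
       [x] main.css                                
       [x] main.json                               
       [x] worker.yaml                             
     [x] test.c                                    
     [ ] main.txt                                  
     [ ] logger.ts                                 
                                                   
                                                   
                                                   
                                                   
                                                   
                                                   
                                                   
                                                   
                                                   
                                                   
                                                   
                                                   
                                                   


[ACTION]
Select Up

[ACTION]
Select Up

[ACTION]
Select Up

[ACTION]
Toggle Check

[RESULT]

>[x] project/                                      
   [x] server.json                                 
   [x] components/                                 
     [x] tools/                                    
       [x] helpers.go                              
       [x] config.rs                               
       [x] main.css                                
       [x] main.json                               
       [x] worker.yaml                             
     [x] test.c                                    
     [x] main.txt                                  
     [x] logger.ts                                 
                                                   
                                                   
                                                   
                                                   
                                                   
                                                   
                                                   
                                                   
                                                   
                                                   
                                                   
                                                   
                                                   


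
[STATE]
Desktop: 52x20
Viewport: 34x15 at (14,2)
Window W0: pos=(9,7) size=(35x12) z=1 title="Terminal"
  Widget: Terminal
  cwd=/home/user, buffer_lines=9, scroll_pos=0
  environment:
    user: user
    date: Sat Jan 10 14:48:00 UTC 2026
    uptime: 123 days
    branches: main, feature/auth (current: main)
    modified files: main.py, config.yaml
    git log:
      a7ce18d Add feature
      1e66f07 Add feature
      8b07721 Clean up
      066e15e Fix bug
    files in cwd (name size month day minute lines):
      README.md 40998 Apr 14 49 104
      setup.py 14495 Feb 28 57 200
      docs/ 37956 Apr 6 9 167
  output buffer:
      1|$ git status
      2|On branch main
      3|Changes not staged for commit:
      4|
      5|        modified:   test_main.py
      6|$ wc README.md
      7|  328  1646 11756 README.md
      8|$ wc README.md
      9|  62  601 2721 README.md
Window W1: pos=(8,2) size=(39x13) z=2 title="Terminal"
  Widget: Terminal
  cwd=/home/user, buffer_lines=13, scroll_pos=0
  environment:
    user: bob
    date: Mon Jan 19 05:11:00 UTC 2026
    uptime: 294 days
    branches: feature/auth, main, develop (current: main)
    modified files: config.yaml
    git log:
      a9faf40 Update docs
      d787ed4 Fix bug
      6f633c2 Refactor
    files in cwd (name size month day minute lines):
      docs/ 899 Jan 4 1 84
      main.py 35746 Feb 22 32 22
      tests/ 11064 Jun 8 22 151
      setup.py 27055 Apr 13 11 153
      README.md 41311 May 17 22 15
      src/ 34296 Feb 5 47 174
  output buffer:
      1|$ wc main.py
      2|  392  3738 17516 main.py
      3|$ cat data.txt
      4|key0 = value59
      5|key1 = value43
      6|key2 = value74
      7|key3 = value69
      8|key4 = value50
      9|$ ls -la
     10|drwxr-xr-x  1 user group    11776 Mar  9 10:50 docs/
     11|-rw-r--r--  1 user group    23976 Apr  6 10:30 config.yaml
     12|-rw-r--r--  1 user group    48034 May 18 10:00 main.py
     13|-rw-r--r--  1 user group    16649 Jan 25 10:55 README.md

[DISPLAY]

━━━━━━━━━━━━━━━━━━━━━━━━━━━━━━━━┓ 
inal                            ┃ 
────────────────────────────────┨ 
main.py                         ┃ 
  3738 17516 main.py            ┃ 
 data.txt                       ┃ 
= value59                       ┃ 
= value43                       ┃ 
= value74                       ┃ 
= value69                       ┃ 
= value50                       ┃ 
-la                             ┃ 
━━━━━━━━━━━━━━━━━━━━━━━━━━━━━━━━┛ 
 README.md                   ┃    
8  1646 11756 README.md      ┃    


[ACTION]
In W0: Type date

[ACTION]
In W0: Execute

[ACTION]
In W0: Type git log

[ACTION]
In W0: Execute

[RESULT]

━━━━━━━━━━━━━━━━━━━━━━━━━━━━━━━━┓ 
inal                            ┃ 
────────────────────────────────┨ 
main.py                         ┃ 
  3738 17516 main.py            ┃ 
 data.txt                       ┃ 
= value59                       ┃ 
= value43                       ┃ 
= value74                       ┃ 
= value69                       ┃ 
= value50                       ┃ 
-la                             ┃ 
━━━━━━━━━━━━━━━━━━━━━━━━━━━━━━━━┛ 
721 Clean up                 ┃    
15e Fix bug                  ┃    


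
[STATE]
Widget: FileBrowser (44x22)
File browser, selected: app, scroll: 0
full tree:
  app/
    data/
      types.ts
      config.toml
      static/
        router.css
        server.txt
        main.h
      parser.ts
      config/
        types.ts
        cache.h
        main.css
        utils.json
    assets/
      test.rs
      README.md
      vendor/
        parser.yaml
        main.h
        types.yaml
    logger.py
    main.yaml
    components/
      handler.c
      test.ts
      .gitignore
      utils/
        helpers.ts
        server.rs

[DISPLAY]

> [-] app/                                  
    [+] data/                               
    [+] assets/                             
    logger.py                               
    main.yaml                               
    [+] components/                         
                                            
                                            
                                            
                                            
                                            
                                            
                                            
                                            
                                            
                                            
                                            
                                            
                                            
                                            
                                            
                                            


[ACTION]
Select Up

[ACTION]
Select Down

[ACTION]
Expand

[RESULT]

  [-] app/                                  
  > [-] data/                               
      types.ts                              
      config.toml                           
      [+] static/                           
      parser.ts                             
      [+] config/                           
    [+] assets/                             
    logger.py                               
    main.yaml                               
    [+] components/                         
                                            
                                            
                                            
                                            
                                            
                                            
                                            
                                            
                                            
                                            
                                            


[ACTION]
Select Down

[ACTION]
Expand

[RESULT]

  [-] app/                                  
    [-] data/                               
    > types.ts                              
      config.toml                           
      [+] static/                           
      parser.ts                             
      [+] config/                           
    [+] assets/                             
    logger.py                               
    main.yaml                               
    [+] components/                         
                                            
                                            
                                            
                                            
                                            
                                            
                                            
                                            
                                            
                                            
                                            


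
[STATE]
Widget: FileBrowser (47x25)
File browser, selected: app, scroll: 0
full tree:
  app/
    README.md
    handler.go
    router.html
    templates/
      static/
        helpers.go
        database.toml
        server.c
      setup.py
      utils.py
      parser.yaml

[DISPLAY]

> [-] app/                                     
    README.md                                  
    handler.go                                 
    router.html                                
    [+] templates/                             
                                               
                                               
                                               
                                               
                                               
                                               
                                               
                                               
                                               
                                               
                                               
                                               
                                               
                                               
                                               
                                               
                                               
                                               
                                               
                                               


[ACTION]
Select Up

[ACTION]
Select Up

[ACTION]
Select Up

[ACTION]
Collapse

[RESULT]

> [+] app/                                     
                                               
                                               
                                               
                                               
                                               
                                               
                                               
                                               
                                               
                                               
                                               
                                               
                                               
                                               
                                               
                                               
                                               
                                               
                                               
                                               
                                               
                                               
                                               
                                               


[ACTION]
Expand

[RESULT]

> [-] app/                                     
    README.md                                  
    handler.go                                 
    router.html                                
    [+] templates/                             
                                               
                                               
                                               
                                               
                                               
                                               
                                               
                                               
                                               
                                               
                                               
                                               
                                               
                                               
                                               
                                               
                                               
                                               
                                               
                                               


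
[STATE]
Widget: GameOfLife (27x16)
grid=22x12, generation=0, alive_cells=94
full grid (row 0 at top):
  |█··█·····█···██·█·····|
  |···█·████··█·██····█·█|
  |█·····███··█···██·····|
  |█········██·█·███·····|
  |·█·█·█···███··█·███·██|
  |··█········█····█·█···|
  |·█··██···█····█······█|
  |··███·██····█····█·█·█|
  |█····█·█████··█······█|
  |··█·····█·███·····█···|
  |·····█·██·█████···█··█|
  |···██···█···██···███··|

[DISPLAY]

Gen: 0                     
█··█·····█···██·█·····     
···█·████··█·██····█·█     
█·····███··█···██·····     
█········██·█·███·····     
·█·█·█···███··█·███·██     
··█········█····█·█···     
·█··██···█····█······█     
··███·██····█····█·█·█     
█····█·█████··█······█     
··█·····█·███·····█···     
·····█·██·█████···█··█     
···██···█···██···███··     
                           
                           
                           


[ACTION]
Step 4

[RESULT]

Gen: 4                     
····██······████······     
··██············█·····     
·█······█···██········     
██·······██·█████·····     
·█··█·█████····██·····     
██·█··█··██·███·█·███·     
██··███·····█···█···█·     
··█·███····██····█····     
███··········█····█···     
·██··██······██·······     
··█··███······█·······     
···███·█······█·······     
                           
                           
                           


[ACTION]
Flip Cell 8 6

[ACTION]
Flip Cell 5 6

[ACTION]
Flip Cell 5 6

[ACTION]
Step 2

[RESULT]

Gen: 6                     
··█·█·········██······     
·██·█·······██·██·····     
█·········███··██·····     
█·█···█···█·█·········     
·██···█·····█··█···██·     
·······█···█·██·███·█·     
···█······█····██·█·█·     
·█·█··███··███·███····     
·█··█·················     
█·██··················     
·██···█······███······     
··███·█···············     
                           
                           
                           


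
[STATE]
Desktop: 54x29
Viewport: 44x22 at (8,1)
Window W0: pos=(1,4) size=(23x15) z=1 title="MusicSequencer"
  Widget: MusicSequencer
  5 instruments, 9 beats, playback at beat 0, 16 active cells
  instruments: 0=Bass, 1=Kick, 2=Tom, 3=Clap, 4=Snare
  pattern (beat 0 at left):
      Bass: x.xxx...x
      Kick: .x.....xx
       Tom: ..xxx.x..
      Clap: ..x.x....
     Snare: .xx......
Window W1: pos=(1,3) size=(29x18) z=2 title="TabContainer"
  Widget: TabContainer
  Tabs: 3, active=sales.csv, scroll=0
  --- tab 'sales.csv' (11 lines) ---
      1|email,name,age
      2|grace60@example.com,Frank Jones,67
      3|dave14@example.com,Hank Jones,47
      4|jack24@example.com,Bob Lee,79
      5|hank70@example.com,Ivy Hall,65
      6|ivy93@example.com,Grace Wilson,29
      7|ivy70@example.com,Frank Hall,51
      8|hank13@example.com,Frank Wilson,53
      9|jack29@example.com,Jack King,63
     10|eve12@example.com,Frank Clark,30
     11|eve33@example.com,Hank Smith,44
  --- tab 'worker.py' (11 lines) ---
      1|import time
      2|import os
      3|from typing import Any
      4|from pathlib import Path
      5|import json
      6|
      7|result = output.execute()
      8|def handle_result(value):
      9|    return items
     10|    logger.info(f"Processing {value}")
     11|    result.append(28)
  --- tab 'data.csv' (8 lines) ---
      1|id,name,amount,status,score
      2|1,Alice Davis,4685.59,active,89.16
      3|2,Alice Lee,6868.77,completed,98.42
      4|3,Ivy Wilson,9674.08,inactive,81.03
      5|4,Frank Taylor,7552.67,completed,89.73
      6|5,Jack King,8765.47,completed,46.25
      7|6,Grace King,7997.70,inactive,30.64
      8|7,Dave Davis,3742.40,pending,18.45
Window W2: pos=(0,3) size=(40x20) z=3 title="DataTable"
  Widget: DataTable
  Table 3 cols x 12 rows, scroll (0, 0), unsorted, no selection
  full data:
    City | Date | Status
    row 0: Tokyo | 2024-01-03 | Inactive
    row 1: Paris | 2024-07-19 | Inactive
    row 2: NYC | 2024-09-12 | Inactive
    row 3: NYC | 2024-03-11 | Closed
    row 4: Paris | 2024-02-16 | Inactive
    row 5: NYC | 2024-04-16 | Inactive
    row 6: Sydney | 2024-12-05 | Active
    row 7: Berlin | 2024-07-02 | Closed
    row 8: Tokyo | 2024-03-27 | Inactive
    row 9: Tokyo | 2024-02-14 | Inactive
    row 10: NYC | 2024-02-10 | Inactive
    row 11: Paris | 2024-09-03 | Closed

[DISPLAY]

                                            
                                            
━━━━━━━━━━━━━━━━━━━━━━━━━━━━━━━┓            
ble                            ┃            
───────────────────────────────┨            
Date      │Status              ┃            
──────────┼────────            ┃            
2024-01-03│Inactive            ┃            
2024-07-19│Inactive            ┃            
2024-09-12│Inactive            ┃            
2024-03-11│Closed              ┃            
2024-02-16│Inactive            ┃            
2024-04-16│Inactive            ┃            
2024-12-05│Active              ┃            
2024-07-02│Closed              ┃            
2024-03-27│Inactive            ┃            
2024-02-14│Inactive            ┃            
2024-02-10│Inactive            ┃            
2024-09-03│Closed              ┃            
                               ┃            
                               ┃            
━━━━━━━━━━━━━━━━━━━━━━━━━━━━━━━┛            


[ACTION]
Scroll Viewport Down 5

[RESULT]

Date      │Status              ┃            
──────────┼────────            ┃            
2024-01-03│Inactive            ┃            
2024-07-19│Inactive            ┃            
2024-09-12│Inactive            ┃            
2024-03-11│Closed              ┃            
2024-02-16│Inactive            ┃            
2024-04-16│Inactive            ┃            
2024-12-05│Active              ┃            
2024-07-02│Closed              ┃            
2024-03-27│Inactive            ┃            
2024-02-14│Inactive            ┃            
2024-02-10│Inactive            ┃            
2024-09-03│Closed              ┃            
                               ┃            
                               ┃            
━━━━━━━━━━━━━━━━━━━━━━━━━━━━━━━┛            
                                            
                                            
                                            
                                            
                                            


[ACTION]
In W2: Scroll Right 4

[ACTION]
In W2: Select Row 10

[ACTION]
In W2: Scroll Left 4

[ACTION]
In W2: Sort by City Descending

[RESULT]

Date      │Status              ┃            
──────────┼────────            ┃            
2024-01-03│Inactive            ┃            
2024-03-27│Inactive            ┃            
2024-02-14│Inactive            ┃            
2024-12-05│Active              ┃            
2024-07-19│Inactive            ┃            
2024-02-16│Inactive            ┃            
2024-09-03│Closed              ┃            
2024-09-12│Inactive            ┃            
2024-03-11│Closed              ┃            
2024-04-16│Inactive            ┃            
2024-02-10│Inactive            ┃            
2024-07-02│Closed              ┃            
                               ┃            
                               ┃            
━━━━━━━━━━━━━━━━━━━━━━━━━━━━━━━┛            
                                            
                                            
                                            
                                            
                                            
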